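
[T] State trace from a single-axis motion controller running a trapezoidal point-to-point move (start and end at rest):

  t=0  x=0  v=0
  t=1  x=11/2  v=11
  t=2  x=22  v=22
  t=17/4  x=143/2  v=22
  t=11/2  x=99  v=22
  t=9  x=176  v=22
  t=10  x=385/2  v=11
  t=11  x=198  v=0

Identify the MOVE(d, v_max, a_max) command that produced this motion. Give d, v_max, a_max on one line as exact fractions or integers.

d=198 v_max=22 a_max=11

final state: t=11, x=198, v=0 → d = 198
a_max = (11−0)/(1−0) = 11
max v = 22 over t∈[2,9] → v_max = 22
check: 22·(2+7) = 198 ✓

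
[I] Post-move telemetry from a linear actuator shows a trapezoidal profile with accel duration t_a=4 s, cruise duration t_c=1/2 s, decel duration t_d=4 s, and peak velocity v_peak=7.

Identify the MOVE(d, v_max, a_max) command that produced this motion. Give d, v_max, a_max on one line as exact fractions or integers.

d=63/2 v_max=7 a_max=7/4

a_max = 7/4
d_a = ½·7·4 = 14; d_c = 7·1/2 = 7/2
d = 2·14 + 7/2 = 63/2
t_c = 1/2 > 0 so v_max = 7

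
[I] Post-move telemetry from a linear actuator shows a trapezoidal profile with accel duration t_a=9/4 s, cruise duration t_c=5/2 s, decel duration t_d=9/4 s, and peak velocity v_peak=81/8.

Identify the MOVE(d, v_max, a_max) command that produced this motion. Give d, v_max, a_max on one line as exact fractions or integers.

d=1539/32 v_max=81/8 a_max=9/2

a_max = (81/8)/(9/4) = 9/2
d_a = ½·81/8·9/4 = 729/64; d_c = 81/8·5/2 = 405/16
d = 2·729/64 + 405/16 = 1539/32
t_c = 5/2 > 0 → v_max = v_peak = 81/8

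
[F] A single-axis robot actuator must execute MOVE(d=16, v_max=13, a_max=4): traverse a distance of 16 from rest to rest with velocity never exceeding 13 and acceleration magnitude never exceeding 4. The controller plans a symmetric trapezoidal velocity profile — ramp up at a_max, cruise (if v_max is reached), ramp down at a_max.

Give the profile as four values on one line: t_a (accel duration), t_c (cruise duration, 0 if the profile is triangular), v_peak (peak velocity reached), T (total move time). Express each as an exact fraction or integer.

t_a=2 t_c=0 v_peak=8 T=4

v_max²/a_max = 13²/4 = 169/4
16 < 169/4 → triangular
v_peak = √(16·4) = √64 = 8
t_a = 8/4 = 2; t_c = 0
T = 2·2 = 4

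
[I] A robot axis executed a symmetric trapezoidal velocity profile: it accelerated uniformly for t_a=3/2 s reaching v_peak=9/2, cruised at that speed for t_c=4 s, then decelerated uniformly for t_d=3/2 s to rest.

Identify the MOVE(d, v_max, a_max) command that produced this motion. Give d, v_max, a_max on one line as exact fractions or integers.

a_max = (9/2)/(3/2) = 3
d_a = ½·9/2·3/2 = 27/8; d_c = 9/2·4 = 18
d = 2·27/8 + 18 = 99/4
t_c = 4 > 0 ⇒ limit active, v_max = 9/2

d=99/4 v_max=9/2 a_max=3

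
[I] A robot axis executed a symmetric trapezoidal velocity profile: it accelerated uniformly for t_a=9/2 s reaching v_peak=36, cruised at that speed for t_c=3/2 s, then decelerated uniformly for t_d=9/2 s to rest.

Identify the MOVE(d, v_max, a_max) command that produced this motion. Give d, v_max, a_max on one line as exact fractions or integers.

a_max = 36/(9/2) = 8
d_a = ½·36·9/2 = 81; d_c = 36·3/2 = 54
d = 2·81 + 54 = 216
t_c = 3/2 > 0 → v_max = v_peak = 36

d=216 v_max=36 a_max=8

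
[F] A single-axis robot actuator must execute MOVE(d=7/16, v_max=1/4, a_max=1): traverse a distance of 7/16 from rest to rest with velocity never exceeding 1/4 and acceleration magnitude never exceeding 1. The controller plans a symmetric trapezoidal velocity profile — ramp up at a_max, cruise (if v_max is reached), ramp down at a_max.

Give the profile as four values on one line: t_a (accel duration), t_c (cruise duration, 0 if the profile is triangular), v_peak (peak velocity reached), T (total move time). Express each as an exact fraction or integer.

vₘ²/aₘ = (1/4)²/1 = 1/16
7/16 ≥ 1/16 so v_max reached
t_a = (1/4)/1 = 1/4; v_peak = 1/4
d_cruise = 7/16 − 1/16 = 3/8; t_c = (3/8)/(1/4) = 3/2
T = 2·1/4 + 3/2 = 2

t_a=1/4 t_c=3/2 v_peak=1/4 T=2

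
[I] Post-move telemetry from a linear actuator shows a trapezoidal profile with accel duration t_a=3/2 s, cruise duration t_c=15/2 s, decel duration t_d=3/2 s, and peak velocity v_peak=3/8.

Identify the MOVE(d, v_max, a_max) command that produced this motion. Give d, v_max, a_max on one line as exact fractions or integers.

d=27/8 v_max=3/8 a_max=1/4

a_max = (3/8)/(3/2) = 1/4
d_a = ½·3/8·3/2 = 9/32; d_c = 3/8·15/2 = 45/16
d = 2·9/32 + 45/16 = 27/8
t_c = 15/2 > 0 so v_max = 3/8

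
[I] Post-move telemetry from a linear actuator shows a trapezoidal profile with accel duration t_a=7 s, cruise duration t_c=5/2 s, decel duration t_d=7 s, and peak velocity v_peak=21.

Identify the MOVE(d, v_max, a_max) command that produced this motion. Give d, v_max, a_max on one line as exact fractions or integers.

a_max = 21/7 = 3
d_a = ½·21·7 = 147/2; d_c = 21·5/2 = 105/2
d = 2·147/2 + 105/2 = 399/2
t_c = 5/2 > 0 → v_max = v_peak = 21

d=399/2 v_max=21 a_max=3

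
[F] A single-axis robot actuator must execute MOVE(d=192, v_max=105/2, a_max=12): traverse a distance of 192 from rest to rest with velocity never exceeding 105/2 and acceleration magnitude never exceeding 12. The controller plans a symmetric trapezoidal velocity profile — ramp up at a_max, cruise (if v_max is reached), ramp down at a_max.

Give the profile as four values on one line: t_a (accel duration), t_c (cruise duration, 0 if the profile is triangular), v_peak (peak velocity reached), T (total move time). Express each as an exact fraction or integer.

t_a=4 t_c=0 v_peak=48 T=8

vₘ²/aₘ = (105/2)²/12 = 3675/16
192 < 3675/16 → triangular
v_peak = √(192·12) = √2304 = 48
t_a = 48/12 = 4; t_c = 0
T = 2·4 = 8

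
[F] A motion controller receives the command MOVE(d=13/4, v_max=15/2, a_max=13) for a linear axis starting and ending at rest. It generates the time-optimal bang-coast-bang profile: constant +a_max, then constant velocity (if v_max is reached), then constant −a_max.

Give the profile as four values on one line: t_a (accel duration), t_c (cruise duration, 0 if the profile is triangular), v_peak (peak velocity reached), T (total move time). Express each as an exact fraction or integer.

vₘ²/aₘ = (15/2)²/13 = 225/52
13/4 < 225/52 so t_c = 0
v_peak = √(13/4·13) = √(169/4) = 13/2
t_a = (13/2)/13 = 1/2; t_c = 0
T = 2·1/2 = 1

t_a=1/2 t_c=0 v_peak=13/2 T=1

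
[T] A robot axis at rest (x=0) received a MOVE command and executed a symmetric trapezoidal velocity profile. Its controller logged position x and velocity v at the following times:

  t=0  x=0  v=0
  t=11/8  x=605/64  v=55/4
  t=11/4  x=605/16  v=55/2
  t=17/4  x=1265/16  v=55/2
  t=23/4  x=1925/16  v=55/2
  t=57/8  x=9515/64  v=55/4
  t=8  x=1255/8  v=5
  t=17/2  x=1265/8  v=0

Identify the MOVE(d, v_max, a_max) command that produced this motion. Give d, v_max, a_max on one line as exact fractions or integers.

final state: t=17/2, x=1265/8, v=0 → d = 1265/8
a_max = (55/4−0)/(11/8−0) = 10
max v = 55/2 over t∈[11/4,23/4] → v_max = 55/2
check: 55/2·(11/4+3) = 1265/8 ✓

d=1265/8 v_max=55/2 a_max=10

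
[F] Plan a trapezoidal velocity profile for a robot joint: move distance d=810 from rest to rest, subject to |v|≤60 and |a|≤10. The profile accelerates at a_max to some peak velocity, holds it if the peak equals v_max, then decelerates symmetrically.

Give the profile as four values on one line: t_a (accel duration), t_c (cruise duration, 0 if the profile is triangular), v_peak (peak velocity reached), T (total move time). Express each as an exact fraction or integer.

v_max²/a_max = 60²/10 = 360
810 ≥ 360 so v_max reached
t_a = 60/10 = 6; v_peak = 60
d_cruise = 810 − 360 = 450; t_c = 450/60 = 15/2
T = 2·6 + 15/2 = 39/2

t_a=6 t_c=15/2 v_peak=60 T=39/2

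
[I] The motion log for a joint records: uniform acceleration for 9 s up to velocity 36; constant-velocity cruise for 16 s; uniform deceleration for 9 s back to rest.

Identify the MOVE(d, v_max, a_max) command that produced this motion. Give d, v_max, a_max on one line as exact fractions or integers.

d=900 v_max=36 a_max=4

a_max = 36/9 = 4
d_a = ½·36·9 = 162; d_c = 36·16 = 576
d = 2·162 + 576 = 900
t_c = 16 > 0 so v_max = 36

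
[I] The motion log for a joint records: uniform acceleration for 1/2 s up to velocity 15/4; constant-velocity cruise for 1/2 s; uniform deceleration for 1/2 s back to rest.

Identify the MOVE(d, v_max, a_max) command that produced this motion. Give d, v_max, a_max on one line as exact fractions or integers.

d=15/4 v_max=15/4 a_max=15/2

a_max = (15/4)/(1/2) = 15/2
d_a = ½·15/4·1/2 = 15/16; d_c = 15/4·1/2 = 15/8
d = 2·15/16 + 15/8 = 15/4
t_c = 1/2 > 0 so v_max = 15/4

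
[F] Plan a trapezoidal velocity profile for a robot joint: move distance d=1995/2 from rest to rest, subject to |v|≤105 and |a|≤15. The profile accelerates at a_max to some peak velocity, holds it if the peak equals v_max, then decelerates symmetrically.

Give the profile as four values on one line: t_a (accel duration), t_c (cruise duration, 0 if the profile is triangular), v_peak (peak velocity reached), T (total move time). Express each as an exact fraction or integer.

t_a=7 t_c=5/2 v_peak=105 T=33/2

v_max²/a_max = 105²/15 = 735
1995/2 ≥ 735 → trapezoidal
t_a = 105/15 = 7; v_peak = 105
d_cruise = 1995/2 − 735 = 525/2; t_c = (525/2)/105 = 5/2
T = 2·7 + 5/2 = 33/2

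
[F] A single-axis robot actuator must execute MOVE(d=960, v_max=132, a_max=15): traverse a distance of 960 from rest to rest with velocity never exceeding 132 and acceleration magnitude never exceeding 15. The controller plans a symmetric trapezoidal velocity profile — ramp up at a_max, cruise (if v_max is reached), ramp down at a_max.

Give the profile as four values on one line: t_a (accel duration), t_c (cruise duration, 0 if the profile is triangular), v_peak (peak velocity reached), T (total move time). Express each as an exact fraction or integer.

t_a=8 t_c=0 v_peak=120 T=16

v_max²/a_max = 132²/15 = 5808/5
960 < 5808/5 → triangular
v_peak = √(960·15) = √14400 = 120
t_a = 120/15 = 8; t_c = 0
T = 2·8 = 16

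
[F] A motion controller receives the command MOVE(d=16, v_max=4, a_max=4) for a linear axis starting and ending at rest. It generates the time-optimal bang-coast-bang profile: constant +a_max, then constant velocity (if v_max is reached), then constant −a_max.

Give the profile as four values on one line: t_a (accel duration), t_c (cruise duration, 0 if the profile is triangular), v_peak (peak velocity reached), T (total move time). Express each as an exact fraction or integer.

t_a=1 t_c=3 v_peak=4 T=5

v_max²/a_max = 4²/4 = 4
16 ≥ 4 so v_max reached
t_a = 4/4 = 1; v_peak = 4
d_cruise = 16 − 4 = 12; t_c = 12/4 = 3
T = 2·1 + 3 = 5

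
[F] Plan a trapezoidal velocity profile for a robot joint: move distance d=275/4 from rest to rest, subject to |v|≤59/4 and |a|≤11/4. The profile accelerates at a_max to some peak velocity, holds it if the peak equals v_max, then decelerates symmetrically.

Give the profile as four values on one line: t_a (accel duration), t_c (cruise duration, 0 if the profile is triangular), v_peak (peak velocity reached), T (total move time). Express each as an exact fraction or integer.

t_a=5 t_c=0 v_peak=55/4 T=10

(v_max)²/a_max = (59/4)²/(11/4) = 3481/44
275/4 < 3481/44 → triangular
v_peak = √(275/4·11/4) = √(3025/16) = 55/4
t_a = (55/4)/(11/4) = 5; t_c = 0
T = 2·5 = 10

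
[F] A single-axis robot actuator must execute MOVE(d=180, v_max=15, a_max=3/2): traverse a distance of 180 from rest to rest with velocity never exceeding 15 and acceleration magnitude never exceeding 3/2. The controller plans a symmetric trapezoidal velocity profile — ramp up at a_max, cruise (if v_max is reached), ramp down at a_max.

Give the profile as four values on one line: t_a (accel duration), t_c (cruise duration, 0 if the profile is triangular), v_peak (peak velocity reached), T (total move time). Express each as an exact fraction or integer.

t_a=10 t_c=2 v_peak=15 T=22

vₘ²/aₘ = 15²/(3/2) = 150
180 ≥ 150 → trapezoidal
t_a = 15/(3/2) = 10; v_peak = 15
d_cruise = 180 − 150 = 30; t_c = 30/15 = 2
T = 2·10 + 2 = 22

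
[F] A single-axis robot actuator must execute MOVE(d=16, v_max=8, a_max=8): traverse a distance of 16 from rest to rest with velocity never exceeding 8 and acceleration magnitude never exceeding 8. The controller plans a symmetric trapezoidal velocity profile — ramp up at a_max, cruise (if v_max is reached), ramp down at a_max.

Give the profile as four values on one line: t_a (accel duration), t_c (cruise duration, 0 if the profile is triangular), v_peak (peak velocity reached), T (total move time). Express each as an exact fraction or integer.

v_max²/a_max = 8²/8 = 8
16 ≥ 8 → trapezoidal
t_a = 8/8 = 1; v_peak = 8
d_cruise = 16 − 8 = 8; t_c = 8/8 = 1
T = 2·1 + 1 = 3

t_a=1 t_c=1 v_peak=8 T=3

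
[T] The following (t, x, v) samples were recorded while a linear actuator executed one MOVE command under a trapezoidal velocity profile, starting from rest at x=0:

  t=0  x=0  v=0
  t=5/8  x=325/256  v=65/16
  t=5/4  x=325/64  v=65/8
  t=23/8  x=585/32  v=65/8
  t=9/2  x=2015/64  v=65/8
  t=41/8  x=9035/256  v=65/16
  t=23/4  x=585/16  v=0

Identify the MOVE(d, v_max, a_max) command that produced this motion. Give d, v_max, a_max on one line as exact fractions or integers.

d=585/16 v_max=65/8 a_max=13/2

final state: t=23/4, x=585/16, v=0 → d = 585/16
a_max = (65/16−0)/(5/8−0) = 13/2
max v = 65/8 over t∈[5/4,9/2] → v_max = 65/8
check: 65/8·(5/4+13/4) = 585/16 ✓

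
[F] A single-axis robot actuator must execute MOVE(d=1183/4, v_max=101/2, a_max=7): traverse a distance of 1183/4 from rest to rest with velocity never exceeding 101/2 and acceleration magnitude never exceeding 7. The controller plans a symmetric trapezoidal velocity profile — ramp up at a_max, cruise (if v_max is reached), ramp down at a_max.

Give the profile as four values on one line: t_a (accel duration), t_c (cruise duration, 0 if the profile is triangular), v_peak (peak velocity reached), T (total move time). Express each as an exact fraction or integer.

v_max²/a_max = (101/2)²/7 = 10201/28
1183/4 < 10201/28 ⇒ no cruise
v_peak = √(1183/4·7) = √(8281/4) = 91/2
t_a = (91/2)/7 = 13/2; t_c = 0
T = 2·13/2 = 13

t_a=13/2 t_c=0 v_peak=91/2 T=13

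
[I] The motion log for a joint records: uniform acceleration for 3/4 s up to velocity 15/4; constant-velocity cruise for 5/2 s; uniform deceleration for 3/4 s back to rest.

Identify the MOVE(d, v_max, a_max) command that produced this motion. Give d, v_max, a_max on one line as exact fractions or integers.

d=195/16 v_max=15/4 a_max=5

a_max = (15/4)/(3/4) = 5
d_a = ½·15/4·3/4 = 45/32; d_c = 15/4·5/2 = 75/8
d = 2·45/32 + 75/8 = 195/16
t_c = 5/2 > 0 → v_max = v_peak = 15/4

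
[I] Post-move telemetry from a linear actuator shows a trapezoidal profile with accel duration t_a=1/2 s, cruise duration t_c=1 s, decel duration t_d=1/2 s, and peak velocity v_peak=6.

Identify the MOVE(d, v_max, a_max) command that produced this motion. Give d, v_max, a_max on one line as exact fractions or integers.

a_max = 6/(1/2) = 12
d_a = ½·6·1/2 = 3/2; d_c = 6·1 = 6
d = 2·3/2 + 6 = 9
t_c = 1 > 0 → v_max = v_peak = 6

d=9 v_max=6 a_max=12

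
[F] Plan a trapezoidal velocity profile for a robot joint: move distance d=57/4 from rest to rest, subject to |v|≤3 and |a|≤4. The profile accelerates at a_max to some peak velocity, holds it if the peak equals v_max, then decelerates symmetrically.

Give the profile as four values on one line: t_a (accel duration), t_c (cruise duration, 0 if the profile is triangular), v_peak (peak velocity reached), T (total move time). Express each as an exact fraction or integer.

vₘ²/aₘ = 3²/4 = 9/4
57/4 ≥ 9/4 → trapezoidal
t_a = 3/4; v_peak = 3
d_cruise = 57/4 − 9/4 = 12; t_c = 12/3 = 4
T = 2·3/4 + 4 = 11/2

t_a=3/4 t_c=4 v_peak=3 T=11/2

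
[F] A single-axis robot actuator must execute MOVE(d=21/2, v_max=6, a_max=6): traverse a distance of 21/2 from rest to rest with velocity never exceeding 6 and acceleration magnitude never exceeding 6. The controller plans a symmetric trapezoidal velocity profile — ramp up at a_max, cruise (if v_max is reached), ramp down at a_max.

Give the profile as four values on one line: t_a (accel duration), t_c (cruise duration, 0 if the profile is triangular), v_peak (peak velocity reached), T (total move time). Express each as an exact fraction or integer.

t_a=1 t_c=3/4 v_peak=6 T=11/4

v_max²/a_max = 6²/6 = 6
21/2 ≥ 6 → trapezoidal
t_a = 6/6 = 1; v_peak = 6
d_cruise = 21/2 − 6 = 9/2; t_c = (9/2)/6 = 3/4
T = 2·1 + 3/4 = 11/4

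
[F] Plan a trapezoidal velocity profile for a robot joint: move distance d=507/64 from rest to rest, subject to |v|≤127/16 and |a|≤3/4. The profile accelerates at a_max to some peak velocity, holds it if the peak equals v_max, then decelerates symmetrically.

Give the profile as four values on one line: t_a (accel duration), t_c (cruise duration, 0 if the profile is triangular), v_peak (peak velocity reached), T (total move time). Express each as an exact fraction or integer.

t_a=13/4 t_c=0 v_peak=39/16 T=13/2

(v_max)²/a_max = (127/16)²/(3/4) = 16129/192
507/64 < 16129/192 → triangular
v_peak = √(507/64·3/4) = √(1521/256) = 39/16
t_a = (39/16)/(3/4) = 13/4; t_c = 0
T = 2·13/4 = 13/2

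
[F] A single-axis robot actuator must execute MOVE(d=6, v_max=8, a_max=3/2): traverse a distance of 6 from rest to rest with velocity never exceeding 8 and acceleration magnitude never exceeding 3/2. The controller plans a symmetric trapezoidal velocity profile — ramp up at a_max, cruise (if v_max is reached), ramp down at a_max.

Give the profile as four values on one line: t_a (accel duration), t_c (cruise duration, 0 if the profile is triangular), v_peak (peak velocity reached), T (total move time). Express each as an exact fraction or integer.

t_a=2 t_c=0 v_peak=3 T=4

(v_max)²/a_max = 8²/(3/2) = 128/3
6 < 128/3 so t_c = 0
v_peak = √(6·3/2) = √9 = 3
t_a = 3/(3/2) = 2; t_c = 0
T = 2·2 = 4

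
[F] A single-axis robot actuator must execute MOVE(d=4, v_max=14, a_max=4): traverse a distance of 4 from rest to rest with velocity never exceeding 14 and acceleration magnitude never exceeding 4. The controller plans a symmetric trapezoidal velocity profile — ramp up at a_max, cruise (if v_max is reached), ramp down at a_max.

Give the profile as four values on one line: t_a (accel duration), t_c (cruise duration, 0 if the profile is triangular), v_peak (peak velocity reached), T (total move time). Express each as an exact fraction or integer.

(v_max)²/a_max = 14²/4 = 49
4 < 49 → triangular
v_peak = √(4·4) = √16 = 4
t_a = 4/4 = 1; t_c = 0
T = 2·1 = 2

t_a=1 t_c=0 v_peak=4 T=2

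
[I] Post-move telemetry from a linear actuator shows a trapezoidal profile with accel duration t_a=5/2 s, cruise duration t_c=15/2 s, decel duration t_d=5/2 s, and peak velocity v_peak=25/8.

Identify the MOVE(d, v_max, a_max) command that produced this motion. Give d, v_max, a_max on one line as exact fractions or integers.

a_max = (25/8)/(5/2) = 5/4
d_a = ½·25/8·5/2 = 125/32; d_c = 25/8·15/2 = 375/16
d = 2·125/32 + 375/16 = 125/4
t_c = 15/2 > 0 → v_max = v_peak = 25/8

d=125/4 v_max=25/8 a_max=5/4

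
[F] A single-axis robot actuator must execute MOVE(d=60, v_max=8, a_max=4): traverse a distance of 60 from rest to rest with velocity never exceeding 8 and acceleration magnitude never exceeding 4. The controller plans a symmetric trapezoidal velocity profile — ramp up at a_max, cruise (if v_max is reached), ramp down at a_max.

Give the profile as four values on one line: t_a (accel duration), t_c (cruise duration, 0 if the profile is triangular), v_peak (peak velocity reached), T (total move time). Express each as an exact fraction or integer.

t_a=2 t_c=11/2 v_peak=8 T=19/2

vₘ²/aₘ = 8²/4 = 16
60 ≥ 16 → trapezoidal
t_a = 8/4 = 2; v_peak = 8
d_cruise = 60 − 16 = 44; t_c = 44/8 = 11/2
T = 2·2 + 11/2 = 19/2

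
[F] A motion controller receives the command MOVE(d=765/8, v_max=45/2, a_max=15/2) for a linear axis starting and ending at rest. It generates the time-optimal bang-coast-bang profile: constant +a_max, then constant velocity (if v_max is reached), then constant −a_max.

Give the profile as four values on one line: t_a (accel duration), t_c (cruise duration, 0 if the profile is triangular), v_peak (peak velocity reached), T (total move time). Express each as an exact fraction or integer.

vₘ²/aₘ = (45/2)²/(15/2) = 135/2
765/8 ≥ 135/2 → trapezoidal
t_a = (45/2)/(15/2) = 3; v_peak = 45/2
d_cruise = 765/8 − 135/2 = 225/8; t_c = (225/8)/(45/2) = 5/4
T = 2·3 + 5/4 = 29/4

t_a=3 t_c=5/4 v_peak=45/2 T=29/4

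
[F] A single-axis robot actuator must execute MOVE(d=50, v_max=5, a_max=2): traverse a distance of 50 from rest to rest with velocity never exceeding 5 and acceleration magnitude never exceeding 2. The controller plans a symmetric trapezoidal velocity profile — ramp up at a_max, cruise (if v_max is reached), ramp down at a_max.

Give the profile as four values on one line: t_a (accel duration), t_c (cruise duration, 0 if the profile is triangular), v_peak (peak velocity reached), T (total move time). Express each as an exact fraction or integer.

t_a=5/2 t_c=15/2 v_peak=5 T=25/2

v_max²/a_max = 5²/2 = 25/2
50 ≥ 25/2 so v_max reached
t_a = 5/2; v_peak = 5
d_cruise = 50 − 25/2 = 75/2; t_c = (75/2)/5 = 15/2
T = 2·5/2 + 15/2 = 25/2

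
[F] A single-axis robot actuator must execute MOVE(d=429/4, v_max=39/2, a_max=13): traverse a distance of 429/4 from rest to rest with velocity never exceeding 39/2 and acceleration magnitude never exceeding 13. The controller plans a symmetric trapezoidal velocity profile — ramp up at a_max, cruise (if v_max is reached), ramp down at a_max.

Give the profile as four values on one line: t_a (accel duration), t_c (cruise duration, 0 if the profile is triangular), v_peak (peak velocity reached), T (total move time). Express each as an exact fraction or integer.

(v_max)²/a_max = (39/2)²/13 = 117/4
429/4 ≥ 117/4 ⇒ cruise phase
t_a = (39/2)/13 = 3/2; v_peak = 39/2
d_cruise = 429/4 − 117/4 = 78; t_c = 78/(39/2) = 4
T = 2·3/2 + 4 = 7

t_a=3/2 t_c=4 v_peak=39/2 T=7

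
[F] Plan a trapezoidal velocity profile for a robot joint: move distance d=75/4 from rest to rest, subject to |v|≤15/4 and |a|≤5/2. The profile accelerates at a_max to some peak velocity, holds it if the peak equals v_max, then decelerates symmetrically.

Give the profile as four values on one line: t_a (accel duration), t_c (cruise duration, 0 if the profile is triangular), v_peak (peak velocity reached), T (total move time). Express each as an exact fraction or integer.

t_a=3/2 t_c=7/2 v_peak=15/4 T=13/2

v_max²/a_max = (15/4)²/(5/2) = 45/8
75/4 ≥ 45/8 so v_max reached
t_a = (15/4)/(5/2) = 3/2; v_peak = 15/4
d_cruise = 75/4 − 45/8 = 105/8; t_c = (105/8)/(15/4) = 7/2
T = 2·3/2 + 7/2 = 13/2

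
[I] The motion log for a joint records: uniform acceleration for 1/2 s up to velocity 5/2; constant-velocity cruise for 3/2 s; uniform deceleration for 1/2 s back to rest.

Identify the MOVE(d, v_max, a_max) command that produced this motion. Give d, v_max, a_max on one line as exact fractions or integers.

a_max = (5/2)/(1/2) = 5
d_a = ½·5/2·1/2 = 5/8; d_c = 5/2·3/2 = 15/4
d = 2·5/8 + 15/4 = 5
t_c = 3/2 > 0 → v_max = v_peak = 5/2

d=5 v_max=5/2 a_max=5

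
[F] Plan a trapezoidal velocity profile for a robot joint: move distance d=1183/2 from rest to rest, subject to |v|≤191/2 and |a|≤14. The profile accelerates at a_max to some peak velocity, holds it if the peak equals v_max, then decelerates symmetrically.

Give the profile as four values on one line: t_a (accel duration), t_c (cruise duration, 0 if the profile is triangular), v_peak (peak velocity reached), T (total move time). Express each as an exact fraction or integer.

v_max²/a_max = (191/2)²/14 = 36481/56
1183/2 < 36481/56 ⇒ no cruise
v_peak = √(1183/2·14) = √8281 = 91
t_a = 91/14 = 13/2; t_c = 0
T = 2·13/2 = 13

t_a=13/2 t_c=0 v_peak=91 T=13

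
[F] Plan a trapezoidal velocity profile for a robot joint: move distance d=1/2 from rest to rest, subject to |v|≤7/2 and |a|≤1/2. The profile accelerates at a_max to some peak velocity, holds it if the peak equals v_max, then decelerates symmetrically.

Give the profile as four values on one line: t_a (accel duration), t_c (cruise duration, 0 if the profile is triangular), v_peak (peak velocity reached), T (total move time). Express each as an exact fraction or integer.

t_a=1 t_c=0 v_peak=1/2 T=2

v_max²/a_max = (7/2)²/(1/2) = 49/2
1/2 < 49/2 ⇒ no cruise
v_peak = √(1/2·1/2) = √(1/4) = 1/2
t_a = (1/2)/(1/2) = 1; t_c = 0
T = 2·1 = 2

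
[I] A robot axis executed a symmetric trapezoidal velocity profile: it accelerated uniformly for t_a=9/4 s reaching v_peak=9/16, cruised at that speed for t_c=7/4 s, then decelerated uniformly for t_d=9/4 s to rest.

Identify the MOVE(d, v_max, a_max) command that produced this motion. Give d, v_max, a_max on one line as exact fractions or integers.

a_max = (9/16)/(9/4) = 1/4
d_a = ½·9/16·9/4 = 81/128; d_c = 9/16·7/4 = 63/64
d = 2·81/128 + 63/64 = 9/4
t_c = 7/4 > 0 ⇒ limit active, v_max = 9/16

d=9/4 v_max=9/16 a_max=1/4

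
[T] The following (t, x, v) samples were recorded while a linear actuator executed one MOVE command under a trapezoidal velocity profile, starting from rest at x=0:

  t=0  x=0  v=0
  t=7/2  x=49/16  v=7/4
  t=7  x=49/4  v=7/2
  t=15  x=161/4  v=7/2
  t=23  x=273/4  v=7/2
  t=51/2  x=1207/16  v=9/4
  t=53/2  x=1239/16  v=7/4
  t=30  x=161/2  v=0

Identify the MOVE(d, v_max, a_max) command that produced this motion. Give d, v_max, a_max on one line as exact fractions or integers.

final state: t=30, x=161/2, v=0 → d = 161/2
a_max = (7/4−0)/(7/2−0) = 1/2
max v = 7/2 over t∈[7,23] → v_max = 7/2
check: 7/2·(7+16) = 161/2 ✓

d=161/2 v_max=7/2 a_max=1/2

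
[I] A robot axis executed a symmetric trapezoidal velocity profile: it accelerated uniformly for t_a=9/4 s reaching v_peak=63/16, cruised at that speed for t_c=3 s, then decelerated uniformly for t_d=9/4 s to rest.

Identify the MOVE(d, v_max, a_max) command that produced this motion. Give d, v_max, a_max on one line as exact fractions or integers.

d=1323/64 v_max=63/16 a_max=7/4

a_max = (63/16)/(9/4) = 7/4
d_a = ½·63/16·9/4 = 567/128; d_c = 63/16·3 = 189/16
d = 2·567/128 + 189/16 = 1323/64
t_c = 3 > 0 ⇒ limit active, v_max = 63/16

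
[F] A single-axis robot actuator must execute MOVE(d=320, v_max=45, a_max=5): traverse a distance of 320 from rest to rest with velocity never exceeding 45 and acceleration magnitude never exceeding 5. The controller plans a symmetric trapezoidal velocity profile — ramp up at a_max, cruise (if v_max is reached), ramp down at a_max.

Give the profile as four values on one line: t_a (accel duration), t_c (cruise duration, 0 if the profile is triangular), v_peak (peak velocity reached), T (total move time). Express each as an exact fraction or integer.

v_max²/a_max = 45²/5 = 405
320 < 405 so t_c = 0
v_peak = √(320·5) = √1600 = 40
t_a = 40/5 = 8; t_c = 0
T = 2·8 = 16

t_a=8 t_c=0 v_peak=40 T=16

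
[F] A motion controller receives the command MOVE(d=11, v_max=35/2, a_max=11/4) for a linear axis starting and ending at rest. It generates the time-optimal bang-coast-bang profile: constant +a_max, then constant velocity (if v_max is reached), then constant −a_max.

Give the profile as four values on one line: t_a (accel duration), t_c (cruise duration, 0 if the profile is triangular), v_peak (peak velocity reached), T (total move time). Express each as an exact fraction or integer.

v_max²/a_max = (35/2)²/(11/4) = 1225/11
11 < 1225/11 so t_c = 0
v_peak = √(11·11/4) = √(121/4) = 11/2
t_a = (11/2)/(11/4) = 2; t_c = 0
T = 2·2 = 4

t_a=2 t_c=0 v_peak=11/2 T=4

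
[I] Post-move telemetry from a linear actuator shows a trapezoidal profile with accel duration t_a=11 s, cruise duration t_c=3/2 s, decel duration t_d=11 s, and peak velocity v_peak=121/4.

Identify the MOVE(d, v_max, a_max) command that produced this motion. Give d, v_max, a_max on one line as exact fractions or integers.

a_max = (121/4)/11 = 11/4
d_a = ½·121/4·11 = 1331/8; d_c = 121/4·3/2 = 363/8
d = 2·1331/8 + 363/8 = 3025/8
t_c = 3/2 > 0 ⇒ limit active, v_max = 121/4

d=3025/8 v_max=121/4 a_max=11/4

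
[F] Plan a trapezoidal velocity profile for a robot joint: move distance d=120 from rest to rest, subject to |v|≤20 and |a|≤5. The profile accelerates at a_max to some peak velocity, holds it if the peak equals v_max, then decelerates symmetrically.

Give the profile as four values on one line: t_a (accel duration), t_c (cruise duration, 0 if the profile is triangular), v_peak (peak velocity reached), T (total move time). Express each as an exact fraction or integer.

t_a=4 t_c=2 v_peak=20 T=10

v_max²/a_max = 20²/5 = 80
120 ≥ 80 → trapezoidal
t_a = 20/5 = 4; v_peak = 20
d_cruise = 120 − 80 = 40; t_c = 40/20 = 2
T = 2·4 + 2 = 10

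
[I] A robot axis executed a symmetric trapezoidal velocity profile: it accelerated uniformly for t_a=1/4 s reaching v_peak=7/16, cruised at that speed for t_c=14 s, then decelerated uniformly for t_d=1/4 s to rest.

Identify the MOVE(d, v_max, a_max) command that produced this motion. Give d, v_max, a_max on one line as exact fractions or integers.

d=399/64 v_max=7/16 a_max=7/4

a_max = (7/16)/(1/4) = 7/4
d_a = ½·7/16·1/4 = 7/128; d_c = 7/16·14 = 49/8
d = 2·7/128 + 49/8 = 399/64
t_c = 14 > 0 → v_max = v_peak = 7/16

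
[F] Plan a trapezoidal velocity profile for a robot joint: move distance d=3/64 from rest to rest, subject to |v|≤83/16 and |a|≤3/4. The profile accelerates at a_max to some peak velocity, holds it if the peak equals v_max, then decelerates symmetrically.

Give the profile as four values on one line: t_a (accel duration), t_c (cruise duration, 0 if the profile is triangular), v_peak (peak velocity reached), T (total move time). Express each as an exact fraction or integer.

(v_max)²/a_max = (83/16)²/(3/4) = 6889/192
3/64 < 6889/192 → triangular
v_peak = √(3/64·3/4) = √(9/256) = 3/16
t_a = (3/16)/(3/4) = 1/4; t_c = 0
T = 2·1/4 = 1/2

t_a=1/4 t_c=0 v_peak=3/16 T=1/2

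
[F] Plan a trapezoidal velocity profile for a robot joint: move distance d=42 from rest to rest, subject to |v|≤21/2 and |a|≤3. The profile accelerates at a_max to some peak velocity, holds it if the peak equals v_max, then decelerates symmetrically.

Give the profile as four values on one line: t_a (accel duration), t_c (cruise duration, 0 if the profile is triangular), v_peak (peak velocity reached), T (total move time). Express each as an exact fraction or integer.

t_a=7/2 t_c=1/2 v_peak=21/2 T=15/2

v_max²/a_max = (21/2)²/3 = 147/4
42 ≥ 147/4 → trapezoidal
t_a = (21/2)/3 = 7/2; v_peak = 21/2
d_cruise = 42 − 147/4 = 21/4; t_c = (21/4)/(21/2) = 1/2
T = 2·7/2 + 1/2 = 15/2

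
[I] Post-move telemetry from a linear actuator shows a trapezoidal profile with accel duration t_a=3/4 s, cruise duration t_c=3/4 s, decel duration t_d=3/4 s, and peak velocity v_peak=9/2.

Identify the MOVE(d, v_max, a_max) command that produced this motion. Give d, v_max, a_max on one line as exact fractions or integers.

d=27/4 v_max=9/2 a_max=6

a_max = (9/2)/(3/4) = 6
d_a = ½·9/2·3/4 = 27/16; d_c = 9/2·3/4 = 27/8
d = 2·27/16 + 27/8 = 27/4
t_c = 3/4 > 0 so v_max = 9/2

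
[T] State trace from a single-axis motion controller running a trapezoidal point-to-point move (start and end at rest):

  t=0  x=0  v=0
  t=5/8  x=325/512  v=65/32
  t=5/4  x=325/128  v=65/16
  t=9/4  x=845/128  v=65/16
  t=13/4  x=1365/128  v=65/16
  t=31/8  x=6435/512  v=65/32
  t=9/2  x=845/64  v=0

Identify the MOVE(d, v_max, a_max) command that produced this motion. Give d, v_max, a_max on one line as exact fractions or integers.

final state: t=9/2, x=845/64, v=0 → d = 845/64
a_max = (65/32−0)/(5/8−0) = 13/4
max v = 65/16 over t∈[5/4,13/4] → v_max = 65/16
check: 65/16·(5/4+2) = 845/64 ✓

d=845/64 v_max=65/16 a_max=13/4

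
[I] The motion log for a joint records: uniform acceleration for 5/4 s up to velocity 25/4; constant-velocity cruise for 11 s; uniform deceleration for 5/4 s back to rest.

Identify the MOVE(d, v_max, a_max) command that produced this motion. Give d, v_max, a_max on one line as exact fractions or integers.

d=1225/16 v_max=25/4 a_max=5

a_max = (25/4)/(5/4) = 5
d_a = ½·25/4·5/4 = 125/32; d_c = 25/4·11 = 275/4
d = 2·125/32 + 275/4 = 1225/16
t_c = 11 > 0 ⇒ limit active, v_max = 25/4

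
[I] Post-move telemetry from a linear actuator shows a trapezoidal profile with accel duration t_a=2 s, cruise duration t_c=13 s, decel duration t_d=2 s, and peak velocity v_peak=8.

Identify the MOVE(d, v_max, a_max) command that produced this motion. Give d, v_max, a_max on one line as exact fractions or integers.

a_max = 8/2 = 4
d_a = ½·8·2 = 8; d_c = 8·13 = 104
d = 2·8 + 104 = 120
t_c = 13 > 0 → v_max = v_peak = 8

d=120 v_max=8 a_max=4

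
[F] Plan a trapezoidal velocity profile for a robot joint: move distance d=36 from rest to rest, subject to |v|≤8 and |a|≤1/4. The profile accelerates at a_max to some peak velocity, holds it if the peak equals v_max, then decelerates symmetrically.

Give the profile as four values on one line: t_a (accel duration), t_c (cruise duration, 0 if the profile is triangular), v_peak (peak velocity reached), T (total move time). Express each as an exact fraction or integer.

t_a=12 t_c=0 v_peak=3 T=24

v_max²/a_max = 8²/(1/4) = 256
36 < 256 so t_c = 0
v_peak = √(36·1/4) = √9 = 3
t_a = 3/(1/4) = 12; t_c = 0
T = 2·12 = 24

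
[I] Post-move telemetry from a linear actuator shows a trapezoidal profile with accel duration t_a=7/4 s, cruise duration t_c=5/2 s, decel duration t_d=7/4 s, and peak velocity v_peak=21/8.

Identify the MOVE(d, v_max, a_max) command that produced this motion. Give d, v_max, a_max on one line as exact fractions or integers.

d=357/32 v_max=21/8 a_max=3/2

a_max = (21/8)/(7/4) = 3/2
d_a = ½·21/8·7/4 = 147/64; d_c = 21/8·5/2 = 105/16
d = 2·147/64 + 105/16 = 357/32
t_c = 5/2 > 0 so v_max = 21/8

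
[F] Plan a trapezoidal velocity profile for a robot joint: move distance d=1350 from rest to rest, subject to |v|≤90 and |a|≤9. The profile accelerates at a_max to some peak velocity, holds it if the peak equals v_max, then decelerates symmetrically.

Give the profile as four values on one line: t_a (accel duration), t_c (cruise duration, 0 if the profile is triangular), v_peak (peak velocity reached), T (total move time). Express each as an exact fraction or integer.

t_a=10 t_c=5 v_peak=90 T=25

v_max²/a_max = 90²/9 = 900
1350 ≥ 900 ⇒ cruise phase
t_a = 90/9 = 10; v_peak = 90
d_cruise = 1350 − 900 = 450; t_c = 450/90 = 5
T = 2·10 + 5 = 25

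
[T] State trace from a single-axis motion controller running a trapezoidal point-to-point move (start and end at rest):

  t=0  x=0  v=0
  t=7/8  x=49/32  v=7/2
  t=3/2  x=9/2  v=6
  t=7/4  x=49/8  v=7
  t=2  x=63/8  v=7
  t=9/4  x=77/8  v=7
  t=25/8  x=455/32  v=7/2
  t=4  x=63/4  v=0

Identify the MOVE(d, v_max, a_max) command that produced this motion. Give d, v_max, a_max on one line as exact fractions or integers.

d=63/4 v_max=7 a_max=4

final state: t=4, x=63/4, v=0 → d = 63/4
a_max = (7/2−0)/(7/8−0) = 4
max v = 7 over t∈[7/4,9/4] → v_max = 7
check: 7·(7/4+1/2) = 63/4 ✓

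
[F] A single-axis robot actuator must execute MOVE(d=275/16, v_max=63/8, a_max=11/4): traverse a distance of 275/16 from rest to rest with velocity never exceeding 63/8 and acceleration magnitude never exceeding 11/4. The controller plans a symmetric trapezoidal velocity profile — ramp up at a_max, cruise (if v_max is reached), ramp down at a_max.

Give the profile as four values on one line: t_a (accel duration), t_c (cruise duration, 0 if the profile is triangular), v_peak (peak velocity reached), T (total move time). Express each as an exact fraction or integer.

vₘ²/aₘ = (63/8)²/(11/4) = 3969/176
275/16 < 3969/176 → triangular
v_peak = √(275/16·11/4) = √(3025/64) = 55/8
t_a = (55/8)/(11/4) = 5/2; t_c = 0
T = 2·5/2 = 5

t_a=5/2 t_c=0 v_peak=55/8 T=5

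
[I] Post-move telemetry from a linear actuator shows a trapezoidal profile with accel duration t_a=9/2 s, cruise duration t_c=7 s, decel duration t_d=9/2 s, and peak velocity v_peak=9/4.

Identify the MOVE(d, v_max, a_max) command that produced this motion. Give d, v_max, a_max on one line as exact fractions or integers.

a_max = (9/4)/(9/2) = 1/2
d_a = ½·9/4·9/2 = 81/16; d_c = 9/4·7 = 63/4
d = 2·81/16 + 63/4 = 207/8
t_c = 7 > 0 → v_max = v_peak = 9/4

d=207/8 v_max=9/4 a_max=1/2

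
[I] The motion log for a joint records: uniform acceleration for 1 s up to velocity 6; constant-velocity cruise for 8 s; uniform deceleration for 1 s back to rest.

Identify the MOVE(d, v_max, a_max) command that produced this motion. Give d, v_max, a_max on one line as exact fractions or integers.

a_max = 6/1 = 6
d_a = ½·6·1 = 3; d_c = 6·8 = 48
d = 2·3 + 48 = 54
t_c = 8 > 0 so v_max = 6

d=54 v_max=6 a_max=6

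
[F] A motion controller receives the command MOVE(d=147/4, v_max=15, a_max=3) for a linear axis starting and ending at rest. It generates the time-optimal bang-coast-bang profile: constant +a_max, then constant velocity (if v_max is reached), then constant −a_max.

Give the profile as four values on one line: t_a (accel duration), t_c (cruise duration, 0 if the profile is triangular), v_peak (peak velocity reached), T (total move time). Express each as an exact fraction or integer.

(v_max)²/a_max = 15²/3 = 75
147/4 < 75 → triangular
v_peak = √(147/4·3) = √(441/4) = 21/2
t_a = (21/2)/3 = 7/2; t_c = 0
T = 2·7/2 = 7

t_a=7/2 t_c=0 v_peak=21/2 T=7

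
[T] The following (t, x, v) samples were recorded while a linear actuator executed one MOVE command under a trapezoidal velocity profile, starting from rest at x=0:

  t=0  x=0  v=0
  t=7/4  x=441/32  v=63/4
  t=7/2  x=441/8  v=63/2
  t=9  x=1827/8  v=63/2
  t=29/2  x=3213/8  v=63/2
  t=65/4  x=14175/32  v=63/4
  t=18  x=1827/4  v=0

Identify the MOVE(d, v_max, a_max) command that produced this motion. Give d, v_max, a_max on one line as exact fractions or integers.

final state: t=18, x=1827/4, v=0 → d = 1827/4
a_max = (63/4−0)/(7/4−0) = 9
max v = 63/2 over t∈[7/2,29/2] → v_max = 63/2
check: 63/2·(7/2+11) = 1827/4 ✓

d=1827/4 v_max=63/2 a_max=9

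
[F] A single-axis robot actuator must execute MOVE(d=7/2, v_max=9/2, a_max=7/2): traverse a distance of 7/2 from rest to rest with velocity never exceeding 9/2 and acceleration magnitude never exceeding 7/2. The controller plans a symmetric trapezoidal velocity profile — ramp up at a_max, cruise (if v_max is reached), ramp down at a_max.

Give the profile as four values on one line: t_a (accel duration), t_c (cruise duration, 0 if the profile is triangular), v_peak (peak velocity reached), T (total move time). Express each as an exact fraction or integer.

(v_max)²/a_max = (9/2)²/(7/2) = 81/14
7/2 < 81/14 → triangular
v_peak = √(7/2·7/2) = √(49/4) = 7/2
t_a = (7/2)/(7/2) = 1; t_c = 0
T = 2·1 = 2

t_a=1 t_c=0 v_peak=7/2 T=2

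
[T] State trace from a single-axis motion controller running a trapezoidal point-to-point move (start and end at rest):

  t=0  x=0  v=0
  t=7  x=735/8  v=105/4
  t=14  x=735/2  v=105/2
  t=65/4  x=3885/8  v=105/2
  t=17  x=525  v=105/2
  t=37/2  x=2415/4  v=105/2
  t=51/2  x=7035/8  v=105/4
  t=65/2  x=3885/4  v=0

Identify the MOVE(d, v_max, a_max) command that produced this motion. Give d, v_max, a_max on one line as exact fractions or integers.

d=3885/4 v_max=105/2 a_max=15/4

final state: t=65/2, x=3885/4, v=0 → d = 3885/4
a_max = (105/4−0)/(7−0) = 15/4
max v = 105/2 over t∈[14,37/2] → v_max = 105/2
check: 105/2·(14+9/2) = 3885/4 ✓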